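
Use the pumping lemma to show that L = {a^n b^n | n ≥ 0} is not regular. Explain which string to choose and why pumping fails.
Language: L = {a^n b^n | n ≥ 0} (equal numbers of a's followed by b's)
Step 1: Assume for contradiction that L is regular, with pumping length p.
Step 2: Choose s = a^p b^p. Then s ∈ L (it has p a's followed by p b's) and |s| ≥ p.
Step 3: Consider any decomposition s = xyz with |xy| ≤ p and |y| > 0. Since |xy| ≤ p and the first p symbols of s are all a's, y = a^k for some k with 1 ≤ k ≤ p.
Step 4: Pumping up (i = 2): xy²z = a^(p+k) b^p, which has more a's than b's, so xy²z ∉ L.
This contradicts the pumping lemma, so L is not regular.

Final answer: Choose s = a^p b^p. Since |xy| ≤ p, y = a^k with k ≥ 1. Then xy²z = a^(p+k) b^p ∉ L.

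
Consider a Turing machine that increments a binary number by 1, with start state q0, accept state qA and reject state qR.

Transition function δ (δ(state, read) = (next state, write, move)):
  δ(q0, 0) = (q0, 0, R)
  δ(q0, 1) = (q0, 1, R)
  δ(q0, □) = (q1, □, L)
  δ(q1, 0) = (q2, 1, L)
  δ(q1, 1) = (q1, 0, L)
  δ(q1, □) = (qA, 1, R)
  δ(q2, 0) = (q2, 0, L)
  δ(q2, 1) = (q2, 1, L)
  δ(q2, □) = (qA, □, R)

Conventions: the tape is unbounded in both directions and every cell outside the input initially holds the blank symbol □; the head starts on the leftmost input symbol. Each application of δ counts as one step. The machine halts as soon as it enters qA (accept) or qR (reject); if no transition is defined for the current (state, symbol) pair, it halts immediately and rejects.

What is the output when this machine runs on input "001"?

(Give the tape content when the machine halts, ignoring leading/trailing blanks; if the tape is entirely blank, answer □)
Step 0: [q0]001 (head at position 0)
Step 1: δ(q0, 0) = (q0, 0, R)  ⊢  0[q0]01 (head at position 1)
Step 2: δ(q0, 0) = (q0, 0, R)  ⊢  00[q0]1 (head at position 2)
Step 3: δ(q0, 1) = (q0, 1, R)  ⊢  001[q0]□ (head at position 3)
Step 4: δ(q0, □) = (q1, □, L)  ⊢  00[q1]1□ (head at position 2)
Step 5: δ(q1, 1) = (q1, 0, L)  ⊢  0[q1]00□ (head at position 1)
Step 6: δ(q1, 0) = (q2, 1, L)  ⊢  [q2]010□ (head at position 0)
Step 7: δ(q2, 0) = (q2, 0, L)  ⊢  [q2]□010□ (head at position -1)
Step 8: δ(q2, □) = (qA, □, R)  ⊢  □[qA]010□ (head at position 0)
The machine is in qA, so it halts and accepts.
Tape content when halted (ignoring surrounding blanks): 010

Final answer: Output: 010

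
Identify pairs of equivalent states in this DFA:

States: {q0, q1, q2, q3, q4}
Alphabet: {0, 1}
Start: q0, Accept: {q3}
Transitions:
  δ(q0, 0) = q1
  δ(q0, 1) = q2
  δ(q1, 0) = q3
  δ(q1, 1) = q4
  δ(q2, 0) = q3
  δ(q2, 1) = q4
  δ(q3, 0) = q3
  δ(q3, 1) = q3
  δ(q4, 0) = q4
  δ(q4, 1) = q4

Using the table-filling algorithm:
Round 0 – mark pairs where exactly one state is accepting: (q0,q3), (q1,q3), (q2,q3), (q3,q4)
Round 1 – newly marked: (q0,q1) [on 0: q1 vs q3, already marked]; (q0,q2) [on 0: q1 vs q3, already marked]; (q1,q4) [on 0: q3 vs q4, already marked]; (q2,q4) [on 0: q3 vs q4, already marked]
Round 2 – newly marked: (q0,q4) [on 0: q1 vs q4, already marked]
No further pairs can be marked.
(q1, q2) unmarked: δ(q1,0)=q3, δ(q2,0)=q3; δ(q1,1)=q4, δ(q2,1)=q4 → equivalent
Equivalent pairs: (q1, q2)

Final answer: Equivalent pairs: (q1, q2)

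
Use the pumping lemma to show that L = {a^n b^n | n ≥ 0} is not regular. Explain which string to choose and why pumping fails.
Language: L = {a^n b^n | n ≥ 0} (equal numbers of a's followed by b's)
Step 1: Assume for contradiction that L is regular, with pumping length p.
Step 2: Choose s = a^p b^p. Then s ∈ L (it has p a's followed by p b's) and |s| ≥ p.
Step 3: Consider any decomposition s = xyz with |xy| ≤ p and |y| > 0. Since |xy| ≤ p and the first p symbols of s are all a's, y = a^k for some k with 1 ≤ k ≤ p.
Step 4: Pumping up (i = 2): xy²z = a^(p+k) b^p, which has more a's than b's, so xy²z ∉ L.
This contradicts the pumping lemma, so L is not regular.

Final answer: Choose s = a^p b^p. Since |xy| ≤ p, y = a^k with k ≥ 1. Then xy²z = a^(p+k) b^p ∉ L.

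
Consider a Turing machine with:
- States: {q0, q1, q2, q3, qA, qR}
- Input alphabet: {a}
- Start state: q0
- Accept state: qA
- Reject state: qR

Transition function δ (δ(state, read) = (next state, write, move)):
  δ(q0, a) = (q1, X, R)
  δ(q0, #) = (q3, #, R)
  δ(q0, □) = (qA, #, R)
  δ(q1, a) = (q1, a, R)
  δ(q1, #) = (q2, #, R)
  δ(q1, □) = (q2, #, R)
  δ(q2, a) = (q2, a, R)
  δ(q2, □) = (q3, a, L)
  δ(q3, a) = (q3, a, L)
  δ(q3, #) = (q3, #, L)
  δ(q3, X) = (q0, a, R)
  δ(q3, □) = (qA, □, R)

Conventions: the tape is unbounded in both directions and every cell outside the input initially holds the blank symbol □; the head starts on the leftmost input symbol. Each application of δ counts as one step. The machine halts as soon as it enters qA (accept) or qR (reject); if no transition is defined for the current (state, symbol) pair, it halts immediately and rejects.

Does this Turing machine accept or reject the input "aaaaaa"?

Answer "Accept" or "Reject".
Trace (configuration after each step, as tape_left[state]tape_right with head position):
Step 0: [q0]aaaaaa (head at position 0)
Step 1: X[q1]aaaaa (head 1)
Step 2: Xa[q1]aaaa (head 2)
Step 3: Xaa[q1]aaa (head 3)
Step 4: Xaaa[q1]aa (head 4)
Step 5: Xaaaa[q1]a (head 5)
Step 6: Xaaaaa[q1]□ (head 6)
Step 7: Xaaaaa#[q2]□ (head 7)
Step 8: Xaaaaa[q3]#a (head 6)
Step 9: Xaaaa[q3]a#a (head 5)
Step 10: Xaaa[q3]aa#a (head 4)
Step 11: Xaa[q3]aaa#a (head 3)
Step 12: Xa[q3]aaaa#a (head 2)
Step 13: X[q3]aaaaa#a (head 1)
Step 14: [q3]Xaaaaa#a (head 0)
Step 15: a[q0]aaaaa#a (head 1)
Step 16: aX[q1]aaaa#a (head 2)
Step 17: aXa[q1]aaa#a (head 3)
Step 18: aXaa[q1]aa#a (head 4)
Step 19: aXaaa[q1]a#a (head 5)
Step 20: aXaaaa[q1]#a (head 6)
Step 21: aXaaaa#[q2]a (head 7)
Step 22: aXaaaa#a[q2]□ (head 8)
Step 23: aXaaaa#[q3]aa (head 7)
Step 24: aXaaaa[q3]#aa (head 6)
Step 25: aXaaa[q3]a#aa (head 5)
Step 26: aXaa[q3]aa#aa (head 4)
Step 27: aXa[q3]aaa#aa (head 3)
Step 28: aX[q3]aaaa#aa (head 2)
Step 29: a[q3]Xaaaa#aa (head 1)
Step 30: aa[q0]aaaa#aa (head 2)
Step 31: aaX[q1]aaa#aa (head 3)
Step 32: aaXa[q1]aa#aa (head 4)
Step 33: aaXaa[q1]a#aa (head 5)
Step 34: aaXaaa[q1]#aa (head 6)
Step 35: aaXaaa#[q2]aa (head 7)
Step 36: aaXaaa#a[q2]a (head 8)
Step 37: aaXaaa#aa[q2]□ (head 9)
Step 38: aaXaaa#a[q3]aa (head 8)
Step 39: aaXaaa#[q3]aaa (head 7)
Step 40: aaXaaa[q3]#aaa (head 6)
Step 41: aaXaa[q3]a#aaa (head 5)
Step 42: aaXa[q3]aa#aaa (head 4)
Step 43: aaX[q3]aaa#aaa (head 3)
Step 44: aa[q3]Xaaa#aaa (head 2)
Step 45: aaa[q0]aaa#aaa (head 3)
Step 46: aaaX[q1]aa#aaa (head 4)
Step 47: aaaXa[q1]a#aaa (head 5)
Step 48: aaaXaa[q1]#aaa (head 6)
Step 49: aaaXaa#[q2]aaa (head 7)
Step 50: aaaXaa#a[q2]aa (head 8)
Step 51: aaaXaa#aa[q2]a (head 9)
Step 52: aaaXaa#aaa[q2]□ (head 10)
Step 53: aaaXaa#aa[q3]aa (head 9)
Step 54: aaaXaa#a[q3]aaa (head 8)
Step 55: aaaXaa#[q3]aaaa (head 7)
Step 56: aaaXaa[q3]#aaaa (head 6)
Step 57: aaaXa[q3]a#aaaa (head 5)
Step 58: aaaX[q3]aa#aaaa (head 4)
Step 59: aaa[q3]Xaa#aaaa (head 3)
Step 60: aaaa[q0]aa#aaaa (head 4)
Step 61: aaaaX[q1]a#aaaa (head 5)
Step 62: aaaaXa[q1]#aaaa (head 6)
Step 63: aaaaXa#[q2]aaaa (head 7)
Step 64: aaaaXa#a[q2]aaa (head 8)
Step 65: aaaaXa#aa[q2]aa (head 9)
Step 66: aaaaXa#aaa[q2]a (head 10)
Step 67: aaaaXa#aaaa[q2]□ (head 11)
Step 68: aaaaXa#aaa[q3]aa (head 10)
Step 69: aaaaXa#aa[q3]aaa (head 9)
Step 70: aaaaXa#a[q3]aaaa (head 8)
Step 71: aaaaXa#[q3]aaaaa (head 7)
Step 72: aaaaXa[q3]#aaaaa (head 6)
Step 73: aaaaX[q3]a#aaaaa (head 5)
Step 74: aaaa[q3]Xa#aaaaa (head 4)
Step 75: aaaaa[q0]a#aaaaa (head 5)
Step 76: aaaaaX[q1]#aaaaa (head 6)
Step 77: aaaaaX#[q2]aaaaa (head 7)
Step 78: aaaaaX#a[q2]aaaa (head 8)
Step 79: aaaaaX#aa[q2]aaa (head 9)
Step 80: aaaaaX#aaa[q2]aa (head 10)
Step 81: aaaaaX#aaaa[q2]a (head 11)
Step 82: aaaaaX#aaaaa[q2]□ (head 12)
Step 83: aaaaaX#aaaa[q3]aa (head 11)
Step 84: aaaaaX#aaa[q3]aaa (head 10)
Step 85: aaaaaX#aa[q3]aaaa (head 9)
Step 86: aaaaaX#a[q3]aaaaa (head 8)
Step 87: aaaaaX#[q3]aaaaaa (head 7)
Step 88: aaaaaX[q3]#aaaaaa (head 6)
Step 89: aaaaa[q3]X#aaaaaa (head 5)
Step 90: aaaaaa[q0]#aaaaaa (head 6)
Step 91: aaaaaa#[q3]aaaaaa (head 7)
Step 92: aaaaaa[q3]#aaaaaa (head 6)
Step 93: aaaaa[q3]a#aaaaaa (head 5)
Step 94: aaaa[q3]aa#aaaaaa (head 4)
Step 95: aaa[q3]aaa#aaaaaa (head 3)
Step 96: aa[q3]aaaa#aaaaaa (head 2)
Step 97: a[q3]aaaaa#aaaaaa (head 1)
Step 98: [q3]aaaaaa#aaaaaa (head 0)
Step 99: [q3]□aaaaaa#aaaaaa (head -1)
Step 100: □[qA]aaaaaa#aaaaaa (head 0)
The machine is in qA, so it halts and accepts.

Final answer: Accept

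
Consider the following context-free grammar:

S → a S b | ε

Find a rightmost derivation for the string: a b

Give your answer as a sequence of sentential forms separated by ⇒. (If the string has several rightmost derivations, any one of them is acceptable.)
Start with S.
Step 1: the rightmost non-terminal is S; apply S → a S b:  a S b
Step 2: the rightmost non-terminal is S; apply S → ε:  a b

Final answer: S ⇒ a S b ⇒ a b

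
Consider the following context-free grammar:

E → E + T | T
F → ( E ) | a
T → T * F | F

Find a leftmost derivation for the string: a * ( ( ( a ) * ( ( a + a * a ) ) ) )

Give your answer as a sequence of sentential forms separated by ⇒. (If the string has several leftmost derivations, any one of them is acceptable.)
Start with E.
Step 1: the leftmost non-terminal is E; apply E → T:  T
Step 2: the leftmost non-terminal is T; apply T → T * F:  T * F
Step 3: the leftmost non-terminal is T; apply T → F:  F * F
Step 4: the leftmost non-terminal is F; apply F → a:  a * F
Step 5: the leftmost non-terminal is F; apply F → ( E ):  a * ( E )
Step 6: the leftmost non-terminal is E; apply E → T:  a * ( T )
Step 7: the leftmost non-terminal is T; apply T → F:  a * ( F )
Step 8: the leftmost non-terminal is F; apply F → ( E ):  a * ( ( E ) )
Step 9: the leftmost non-terminal is E; apply E → T:  a * ( ( T ) )
Step 10: the leftmost non-terminal is T; apply T → T * F:  a * ( ( T * F ) )
Step 11: the leftmost non-terminal is T; apply T → F:  a * ( ( F * F ) )
Step 12: the leftmost non-terminal is F; apply F → ( E ):  a * ( ( ( E ) * F ) )
Step 13: the leftmost non-terminal is E; apply E → T:  a * ( ( ( T ) * F ) )
Step 14: the leftmost non-terminal is T; apply T → F:  a * ( ( ( F ) * F ) )
Step 15: the leftmost non-terminal is F; apply F → a:  a * ( ( ( a ) * F ) )
Step 16: the leftmost non-terminal is F; apply F → ( E ):  a * ( ( ( a ) * ( E ) ) )
Step 17: the leftmost non-terminal is E; apply E → T:  a * ( ( ( a ) * ( T ) ) )
Step 18: the leftmost non-terminal is T; apply T → F:  a * ( ( ( a ) * ( F ) ) )
Step 19: the leftmost non-terminal is F; apply F → ( E ):  a * ( ( ( a ) * ( ( E ) ) ) )
Step 20: the leftmost non-terminal is E; apply E → E + T:  a * ( ( ( a ) * ( ( E + T ) ) ) )
Step 21: the leftmost non-terminal is E; apply E → T:  a * ( ( ( a ) * ( ( T + T ) ) ) )
Step 22: the leftmost non-terminal is T; apply T → F:  a * ( ( ( a ) * ( ( F + T ) ) ) )
Step 23: the leftmost non-terminal is F; apply F → a:  a * ( ( ( a ) * ( ( a + T ) ) ) )
Step 24: the leftmost non-terminal is T; apply T → T * F:  a * ( ( ( a ) * ( ( a + T * F ) ) ) )
Step 25: the leftmost non-terminal is T; apply T → F:  a * ( ( ( a ) * ( ( a + F * F ) ) ) )
Step 26: the leftmost non-terminal is F; apply F → a:  a * ( ( ( a ) * ( ( a + a * F ) ) ) )
Step 27: the leftmost non-terminal is F; apply F → a:  a * ( ( ( a ) * ( ( a + a * a ) ) ) )

Final answer: E ⇒ T ⇒ T * F ⇒ F * F ⇒ a * F ⇒ a * ( E ) ⇒ a * ( T ) ⇒ a * ( F ) ⇒ a * ( ( E ) ) ⇒ a * ( ( T ) ) ⇒ a * ( ( T * F ) ) ⇒ a * ( ( F * F ) ) ⇒ a * ( ( ( E ) * F ) ) ⇒ a * ( ( ( T ) * F ) ) ⇒ a * ( ( ( F ) * F ) ) ⇒ a * ( ( ( a ) * F ) ) ⇒ a * ( ( ( a ) * ( E ) ) ) ⇒ a * ( ( ( a ) * ( T ) ) ) ⇒ a * ( ( ( a ) * ( F ) ) ) ⇒ a * ( ( ( a ) * ( ( E ) ) ) ) ⇒ a * ( ( ( a ) * ( ( E + T ) ) ) ) ⇒ a * ( ( ( a ) * ( ( T + T ) ) ) ) ⇒ a * ( ( ( a ) * ( ( F + T ) ) ) ) ⇒ a * ( ( ( a ) * ( ( a + T ) ) ) ) ⇒ a * ( ( ( a ) * ( ( a + T * F ) ) ) ) ⇒ a * ( ( ( a ) * ( ( a + F * F ) ) ) ) ⇒ a * ( ( ( a ) * ( ( a + a * F ) ) ) ) ⇒ a * ( ( ( a ) * ( ( a + a * a ) ) ) )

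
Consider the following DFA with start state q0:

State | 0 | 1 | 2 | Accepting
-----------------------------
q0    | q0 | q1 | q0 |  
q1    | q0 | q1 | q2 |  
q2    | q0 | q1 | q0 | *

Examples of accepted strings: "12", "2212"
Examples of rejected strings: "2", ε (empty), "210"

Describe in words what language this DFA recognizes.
strings over {0,1,2} ending with '12'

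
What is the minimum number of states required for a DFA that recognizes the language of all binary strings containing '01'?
Language: binary strings containing '01'
Lower bound (Myhill–Nerode): the prefixes ε, 0, 01 are pairwise distinguishable:
  ε vs 01: suffix ε distinguishes them (ε is rejected, 01 is accepted)
  0 vs 01: suffix ε distinguishes them (0 is rejected, 01 is accepted)
  ε vs 0: suffix 1 distinguishes them (ε·1 = 1 is rejected, 0·1 = 01 is accepted)
So any DFA needs at least 3 states.
Upper bound: a DFA with 3 states exists (one state per class above: 'no progress', 'last symbol 0', and 'seen 01' (accepting sink)).
Minimum states: 3

Final answer: 3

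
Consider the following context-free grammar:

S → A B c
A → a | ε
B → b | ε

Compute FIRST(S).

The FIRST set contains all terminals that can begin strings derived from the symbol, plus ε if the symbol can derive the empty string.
FIRST(A) = {a, ε} (A → a | ε) and FIRST(B) = {b, ε} (B → b | ε).
For S → A B c: add FIRST(A) minus ε = {a}; A is nullable, so also add FIRST(B) minus ε = {b}; B is nullable too, so also add FIRST(c) = {c}. The terminal c is never erased, so S is not nullable and ε is not included.
FIRST(S) = {a, b, c}.

Final answer: {a, b, c}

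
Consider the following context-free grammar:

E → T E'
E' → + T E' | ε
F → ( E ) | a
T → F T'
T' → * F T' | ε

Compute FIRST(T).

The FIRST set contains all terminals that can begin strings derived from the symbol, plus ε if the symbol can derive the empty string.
FIRST(F): F → ( E ) contributes '(' and F → a contributes 'a', so FIRST(F) = {(, a}. F is not nullable.
FIRST(T): T → F T' begins with F, and F is not nullable, so FIRST(T) = FIRST(F) = {(, a}.

Final answer: {(, a}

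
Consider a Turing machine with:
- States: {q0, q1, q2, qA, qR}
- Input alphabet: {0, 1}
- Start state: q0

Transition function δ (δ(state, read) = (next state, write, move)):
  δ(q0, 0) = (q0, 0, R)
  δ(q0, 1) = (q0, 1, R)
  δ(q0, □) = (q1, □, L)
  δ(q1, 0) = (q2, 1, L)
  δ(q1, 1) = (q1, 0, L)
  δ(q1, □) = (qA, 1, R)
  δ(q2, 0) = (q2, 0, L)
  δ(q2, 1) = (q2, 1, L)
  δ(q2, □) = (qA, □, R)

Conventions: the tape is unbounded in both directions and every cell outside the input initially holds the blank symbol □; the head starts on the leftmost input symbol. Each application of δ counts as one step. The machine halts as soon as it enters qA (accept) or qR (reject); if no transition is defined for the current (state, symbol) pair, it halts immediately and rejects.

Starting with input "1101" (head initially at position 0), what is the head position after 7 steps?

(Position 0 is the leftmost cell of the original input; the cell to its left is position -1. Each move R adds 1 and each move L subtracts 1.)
Step 0: [q0]1101 (head at position 0)
Step 1: δ(q0, 1) = (q0, 1, R)  ⊢  1[q0]101 (head at position 1)
Step 2: δ(q0, 1) = (q0, 1, R)  ⊢  11[q0]01 (head at position 2)
Step 3: δ(q0, 0) = (q0, 0, R)  ⊢  110[q0]1 (head at position 3)
Step 4: δ(q0, 1) = (q0, 1, R)  ⊢  1101[q0]□ (head at position 4)
Step 5: δ(q0, □) = (q1, □, L)  ⊢  110[q1]1□ (head at position 3)
Step 6: δ(q1, 1) = (q1, 0, L)  ⊢  11[q1]00□ (head at position 2)
Step 7: δ(q1, 0) = (q2, 1, L)  ⊢  1[q2]110□ (head at position 1)
Head position after 7 steps: 1

Final answer: Position 1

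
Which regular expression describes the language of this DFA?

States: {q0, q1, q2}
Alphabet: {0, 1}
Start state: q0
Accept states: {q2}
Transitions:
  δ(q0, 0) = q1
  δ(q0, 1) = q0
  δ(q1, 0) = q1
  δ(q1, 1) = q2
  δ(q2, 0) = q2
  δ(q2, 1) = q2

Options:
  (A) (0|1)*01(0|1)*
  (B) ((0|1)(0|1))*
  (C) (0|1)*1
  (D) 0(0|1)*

Testing sample strings against the DFA:
  '0100' -> accepted
  '00000' -> rejected
  '10001' -> accepted
  '00' -> rejected
Checking each option for a counterexample:
  (A) (0|1)*01(0|1)*: agrees with the DFA on all strings of length ≤ 4
  (B) ((0|1)(0|1))*: ε is rejected by the DFA but matches the regex → eliminated
  (C) (0|1)*1: '1' is rejected by the DFA but matches the regex → eliminated
  (D) 0(0|1)*: '0' is rejected by the DFA but matches the regex → eliminated
Only (A) (0|1)*01(0|1)* is consistent with the DFA.

Final answer: (A) (0|1)*01(0|1)*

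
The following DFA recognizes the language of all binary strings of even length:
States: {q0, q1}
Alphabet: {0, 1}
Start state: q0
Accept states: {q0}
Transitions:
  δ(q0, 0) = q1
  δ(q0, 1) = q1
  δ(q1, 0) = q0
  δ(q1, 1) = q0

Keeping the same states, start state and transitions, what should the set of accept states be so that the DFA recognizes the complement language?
The DFA is complete (every state has a transition on every symbol), so the complement
is recognized by the same DFA with accepting and non-accepting states swapped.
Original accept states: {q0}
Complement accept states = All states - Original accept states
= {q0, q1} - {q0}
= {q1}
Complement language: strings of ODD length

Final answer: {q1}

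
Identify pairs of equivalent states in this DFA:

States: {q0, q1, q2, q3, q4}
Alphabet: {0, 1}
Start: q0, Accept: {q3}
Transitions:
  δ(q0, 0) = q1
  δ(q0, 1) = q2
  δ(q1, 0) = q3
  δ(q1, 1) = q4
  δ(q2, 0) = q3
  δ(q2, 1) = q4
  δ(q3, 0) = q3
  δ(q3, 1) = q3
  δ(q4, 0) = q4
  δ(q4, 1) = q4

Using the table-filling algorithm:
Round 0 – mark pairs where exactly one state is accepting: (q0,q3), (q1,q3), (q2,q3), (q3,q4)
Round 1 – newly marked: (q0,q1) [on 0: q1 vs q3, already marked]; (q0,q2) [on 0: q1 vs q3, already marked]; (q1,q4) [on 0: q3 vs q4, already marked]; (q2,q4) [on 0: q3 vs q4, already marked]
Round 2 – newly marked: (q0,q4) [on 0: q1 vs q4, already marked]
No further pairs can be marked.
(q1, q2) unmarked: δ(q1,0)=q3, δ(q2,0)=q3; δ(q1,1)=q4, δ(q2,1)=q4 → equivalent
Equivalent pairs: (q1, q2)

Final answer: Equivalent pairs: (q1, q2)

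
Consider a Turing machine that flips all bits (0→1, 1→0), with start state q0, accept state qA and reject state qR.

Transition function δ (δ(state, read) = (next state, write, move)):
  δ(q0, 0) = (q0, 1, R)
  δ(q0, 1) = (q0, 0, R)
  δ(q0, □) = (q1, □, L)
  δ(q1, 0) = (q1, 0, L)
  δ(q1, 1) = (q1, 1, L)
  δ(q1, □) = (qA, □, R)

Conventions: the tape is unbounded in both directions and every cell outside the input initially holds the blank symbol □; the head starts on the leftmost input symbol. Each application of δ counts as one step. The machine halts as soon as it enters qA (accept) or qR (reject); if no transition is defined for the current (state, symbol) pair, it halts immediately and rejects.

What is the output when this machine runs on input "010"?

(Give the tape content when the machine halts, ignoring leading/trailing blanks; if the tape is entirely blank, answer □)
Step 0: [q0]010 (head at position 0)
Step 1: δ(q0, 0) = (q0, 1, R)  ⊢  1[q0]10 (head at position 1)
Step 2: δ(q0, 1) = (q0, 0, R)  ⊢  10[q0]0 (head at position 2)
Step 3: δ(q0, 0) = (q0, 1, R)  ⊢  101[q0]□ (head at position 3)
Step 4: δ(q0, □) = (q1, □, L)  ⊢  10[q1]1□ (head at position 2)
Step 5: δ(q1, 1) = (q1, 1, L)  ⊢  1[q1]01□ (head at position 1)
Step 6: δ(q1, 0) = (q1, 0, L)  ⊢  [q1]101□ (head at position 0)
Step 7: δ(q1, 1) = (q1, 1, L)  ⊢  [q1]□101□ (head at position -1)
Step 8: δ(q1, □) = (qA, □, R)  ⊢  □[qA]101□ (head at position 0)
The machine is in qA, so it halts and accepts.
Tape content when halted (ignoring surrounding blanks): 101

Final answer: Output: 101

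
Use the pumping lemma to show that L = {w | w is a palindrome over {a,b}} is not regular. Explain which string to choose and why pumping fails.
Language: L = {w | w is a palindrome over {a,b}} (strings that read the same forwards and backwards)
Step 1: Assume for contradiction that L is regular, with pumping length p.
Step 2: Choose s = a^p b a^p. Then s ∈ L (it reads the same forwards and backwards) and |s| ≥ p.
Step 3: Consider any decomposition s = xyz with |xy| ≤ p and |y| > 0. Since |xy| ≤ p and the first p symbols of s are all a's, y = a^k for some k with 1 ≤ k ≤ p.
Step 4: Pumping up (i = 2): xy²z = a^(p+k) b a^p. Its reverse is a^p b a^(p+k) ≠ a^(p+k) b a^p (the single b is no longer in the middle), so xy²z is not a palindrome and xy²z ∉ L.
This contradicts the pumping lemma, so L is not regular.

Final answer: Choose s = a^p b a^p. Since |xy| ≤ p, y = a^k with k ≥ 1. Then xy²z = a^(p+k) b a^p is not a palindrome, so ∉ L.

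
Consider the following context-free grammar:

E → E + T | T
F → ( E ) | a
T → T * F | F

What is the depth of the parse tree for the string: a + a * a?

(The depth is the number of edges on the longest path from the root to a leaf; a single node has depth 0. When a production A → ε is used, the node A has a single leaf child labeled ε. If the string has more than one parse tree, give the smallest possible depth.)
The grammar is unambiguous; the parse tree of a + a * a is:
E → E + T at the root (depth 0).
  Left E (depth 1) → T (2) → F (3) → a (4).
  Right T (depth 1) → T * F; that T (2) → F (3) → a (4); F (2) → a (3).
The longest root-to-leaf paths have 4 edges.
Depth = 4.

Final answer: 4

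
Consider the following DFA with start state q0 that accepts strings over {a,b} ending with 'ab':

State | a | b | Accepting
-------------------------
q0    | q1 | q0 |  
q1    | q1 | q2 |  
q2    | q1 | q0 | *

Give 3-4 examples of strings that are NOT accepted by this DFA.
Any strings that end in a non-accepting state work; for example:
"b": q0 → q0; q0 is not accepting → rejected
"baa": q0 → q0 → q1 → q1; q1 is not accepting → rejected
"abaa": q0 → q1 → q2 → q1 → q1; q1 is not accepting → rejected
"babb": q0 → q0 → q1 → q2 → q0; q0 is not accepting → rejected

Final answer: "b", "baa", "abaa", "babb"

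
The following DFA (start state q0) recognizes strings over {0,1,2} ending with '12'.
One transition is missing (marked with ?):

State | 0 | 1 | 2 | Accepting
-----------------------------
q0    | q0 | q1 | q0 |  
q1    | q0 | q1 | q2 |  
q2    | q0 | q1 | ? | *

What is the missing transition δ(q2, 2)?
q0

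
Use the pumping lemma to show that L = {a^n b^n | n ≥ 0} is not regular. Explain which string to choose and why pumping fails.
Language: L = {a^n b^n | n ≥ 0} (equal numbers of a's followed by b's)
Step 1: Assume for contradiction that L is regular, with pumping length p.
Step 2: Choose s = a^p b^p. Then s ∈ L (it has p a's followed by p b's) and |s| ≥ p.
Step 3: Consider any decomposition s = xyz with |xy| ≤ p and |y| > 0. Since |xy| ≤ p and the first p symbols of s are all a's, y = a^k for some k with 1 ≤ k ≤ p.
Step 4: Pumping up (i = 2): xy²z = a^(p+k) b^p, which has more a's than b's, so xy²z ∉ L.
This contradicts the pumping lemma, so L is not regular.

Final answer: Choose s = a^p b^p. Since |xy| ≤ p, y = a^k with k ≥ 1. Then xy²z = a^(p+k) b^p ∉ L.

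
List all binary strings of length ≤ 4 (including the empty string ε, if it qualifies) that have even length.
Checking every binary string of length 0 to 4:
  Length 0: accepted: ε | rejected: (none)
  Length 1: accepted: (none) | rejected: 0, 1
  Length 2: accepted: 00, 01, 10, 11 | rejected: (none)
  Length 3: accepted: (none) | rejected: 000, 001, 010, 011, 100, 101, 110, 111
  Length 4: accepted: 0000, 0001, 0010, 0011, 0100, 0101, 0110, 0111, 1000, 1001, 1010, 1011, 1100, 1101, 1110, 1111 | rejected: (none)
Total: 21 string(s).

Final answer: ε, 00, 01, 10, 11, 0000, 0001, 0010, 0011, 0100, 0101, 0110, 0111, 1000, 1001, 1010, 1011, 1100, 1101, 1110, 1111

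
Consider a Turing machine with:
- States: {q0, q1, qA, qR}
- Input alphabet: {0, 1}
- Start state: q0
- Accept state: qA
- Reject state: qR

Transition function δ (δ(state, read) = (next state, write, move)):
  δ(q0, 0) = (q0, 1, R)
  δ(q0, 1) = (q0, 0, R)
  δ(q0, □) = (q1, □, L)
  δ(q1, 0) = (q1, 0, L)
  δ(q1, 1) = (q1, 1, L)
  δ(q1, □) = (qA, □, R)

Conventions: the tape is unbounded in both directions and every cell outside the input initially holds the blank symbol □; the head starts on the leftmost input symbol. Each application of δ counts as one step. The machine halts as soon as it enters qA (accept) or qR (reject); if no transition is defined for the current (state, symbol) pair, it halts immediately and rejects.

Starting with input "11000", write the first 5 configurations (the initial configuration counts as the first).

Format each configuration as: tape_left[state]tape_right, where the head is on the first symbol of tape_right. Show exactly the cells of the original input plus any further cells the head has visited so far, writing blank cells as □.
Step 0: [q0]11000 (head at position 0)
Step 1: δ(q0, 1) = (q0, 0, R)  ⊢  0[q0]1000 (head at position 1)
Step 2: δ(q0, 1) = (q0, 0, R)  ⊢  00[q0]000 (head at position 2)
Step 3: δ(q0, 0) = (q0, 1, R)  ⊢  001[q0]00 (head at position 3)
Step 4: δ(q0, 0) = (q0, 1, R)  ⊢  0011[q0]0 (head at position 4)

Final answer: [q0]11000 ⊢ 0[q0]1000 ⊢ 00[q0]000 ⊢ 001[q0]00 ⊢ 0011[q0]0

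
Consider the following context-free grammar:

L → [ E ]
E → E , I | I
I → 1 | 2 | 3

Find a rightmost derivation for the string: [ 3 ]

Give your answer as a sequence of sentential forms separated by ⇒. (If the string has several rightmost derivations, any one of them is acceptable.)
Start with L.
Step 1: the rightmost non-terminal is L; apply L → [ E ]:  [ E ]
Step 2: the rightmost non-terminal is E; apply E → I:  [ I ]
Step 3: the rightmost non-terminal is I; apply I → 3:  [ 3 ]

Final answer: L ⇒ [ E ] ⇒ [ I ] ⇒ [ 3 ]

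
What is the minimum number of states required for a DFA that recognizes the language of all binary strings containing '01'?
Language: binary strings containing '01'
Lower bound (Myhill–Nerode): the prefixes ε, 0, 01 are pairwise distinguishable:
  ε vs 01: suffix ε distinguishes them (ε is rejected, 01 is accepted)
  0 vs 01: suffix ε distinguishes them (0 is rejected, 01 is accepted)
  ε vs 0: suffix 1 distinguishes them (ε·1 = 1 is rejected, 0·1 = 01 is accepted)
So any DFA needs at least 3 states.
Upper bound: a DFA with 3 states exists (one state per class above: 'no progress', 'last symbol 0', and 'seen 01' (accepting sink)).
Minimum states: 3

Final answer: 3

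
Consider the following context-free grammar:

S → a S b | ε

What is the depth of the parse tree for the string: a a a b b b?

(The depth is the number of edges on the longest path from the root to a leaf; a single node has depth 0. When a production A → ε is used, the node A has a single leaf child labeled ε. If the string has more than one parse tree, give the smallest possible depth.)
The only parse tree applies S → a S b 3 times (once per matching a…b pair) and then S → ε.
The S nodes sit at depths 0, 1, …, 3; the innermost S (depth 3) has the single child ε at depth 4.
The terminal leaves a, b are at depths 1..3, so the longest root-to-leaf path is S → S → … → S → ε with 4 edges.
Depth = 4.

Final answer: 4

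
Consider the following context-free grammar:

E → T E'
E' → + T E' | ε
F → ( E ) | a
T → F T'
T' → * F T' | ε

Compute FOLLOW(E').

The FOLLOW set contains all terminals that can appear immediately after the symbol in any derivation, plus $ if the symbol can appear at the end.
Useful FIRST sets: FIRST(E') = {+, ε}, FIRST(T') = {*, ε} (both E' and T' are nullable).
FOLLOW(E): E is the start symbol → $; E appears in F → ( E ) followed by ')' → FOLLOW(E) = {), $}.
FOLLOW(E'): E' appears at the right end of E → T E' and of E' → + T E', so FOLLOW(E') ⊇ FOLLOW(E) (the second occurrence adds nothing new). FOLLOW(E') = {), $}.

Final answer: {$, )}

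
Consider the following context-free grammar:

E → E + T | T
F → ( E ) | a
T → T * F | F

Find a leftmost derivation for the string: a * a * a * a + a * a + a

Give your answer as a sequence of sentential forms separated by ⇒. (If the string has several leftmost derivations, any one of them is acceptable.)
Start with E.
Step 1: the leftmost non-terminal is E; apply E → E + T:  E + T
Step 2: the leftmost non-terminal is E; apply E → E + T:  E + T + T
Step 3: the leftmost non-terminal is E; apply E → T:  T + T + T
Step 4: the leftmost non-terminal is T; apply T → T * F:  T * F + T + T
Step 5: the leftmost non-terminal is T; apply T → T * F:  T * F * F + T + T
Step 6: the leftmost non-terminal is T; apply T → T * F:  T * F * F * F + T + T
Step 7: the leftmost non-terminal is T; apply T → F:  F * F * F * F + T + T
Step 8: the leftmost non-terminal is F; apply F → a:  a * F * F * F + T + T
Step 9: the leftmost non-terminal is F; apply F → a:  a * a * F * F + T + T
Step 10: the leftmost non-terminal is F; apply F → a:  a * a * a * F + T + T
Step 11: the leftmost non-terminal is F; apply F → a:  a * a * a * a + T + T
Step 12: the leftmost non-terminal is T; apply T → T * F:  a * a * a * a + T * F + T
Step 13: the leftmost non-terminal is T; apply T → F:  a * a * a * a + F * F + T
Step 14: the leftmost non-terminal is F; apply F → a:  a * a * a * a + a * F + T
Step 15: the leftmost non-terminal is F; apply F → a:  a * a * a * a + a * a + T
Step 16: the leftmost non-terminal is T; apply T → F:  a * a * a * a + a * a + F
Step 17: the leftmost non-terminal is F; apply F → a:  a * a * a * a + a * a + a

Final answer: E ⇒ E + T ⇒ E + T + T ⇒ T + T + T ⇒ T * F + T + T ⇒ T * F * F + T + T ⇒ T * F * F * F + T + T ⇒ F * F * F * F + T + T ⇒ a * F * F * F + T + T ⇒ a * a * F * F + T + T ⇒ a * a * a * F + T + T ⇒ a * a * a * a + T + T ⇒ a * a * a * a + T * F + T ⇒ a * a * a * a + F * F + T ⇒ a * a * a * a + a * F + T ⇒ a * a * a * a + a * a + T ⇒ a * a * a * a + a * a + F ⇒ a * a * a * a + a * a + a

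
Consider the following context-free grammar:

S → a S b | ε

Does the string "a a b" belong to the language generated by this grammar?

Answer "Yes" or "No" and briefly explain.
Every derivation applies S → a S b some number n of times and then S → ε, producing a^n b^n with equally many a's and b's. The string a a b has two a's but only one b, so it cannot be derived.

Final answer: No - no valid derivation exists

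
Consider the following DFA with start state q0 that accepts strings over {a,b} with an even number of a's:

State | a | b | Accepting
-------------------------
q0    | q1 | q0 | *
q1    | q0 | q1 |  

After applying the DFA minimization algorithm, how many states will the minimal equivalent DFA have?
All 2 states are reachable from q0, so none can be removed as unreachable.
Table-filling: first mark every (accepting, non-accepting) pair as distinguishable (accepting: {q0}; non-accepting: {q1}).
Every pair of states is distinguishable, so the DFA is already minimal.
Equivalence classes: {q0}, {q1} → 2 states.

Final answer: 2 states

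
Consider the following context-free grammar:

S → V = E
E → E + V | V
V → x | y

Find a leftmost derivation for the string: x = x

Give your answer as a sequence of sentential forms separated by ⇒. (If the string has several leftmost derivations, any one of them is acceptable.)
Start with S.
Step 1: the leftmost non-terminal is S; apply S → V = E:  V = E
Step 2: the leftmost non-terminal is V; apply V → x:  x = E
Step 3: the leftmost non-terminal is E; apply E → V:  x = V
Step 4: the leftmost non-terminal is V; apply V → x:  x = x

Final answer: S ⇒ V = E ⇒ x = E ⇒ x = V ⇒ x = x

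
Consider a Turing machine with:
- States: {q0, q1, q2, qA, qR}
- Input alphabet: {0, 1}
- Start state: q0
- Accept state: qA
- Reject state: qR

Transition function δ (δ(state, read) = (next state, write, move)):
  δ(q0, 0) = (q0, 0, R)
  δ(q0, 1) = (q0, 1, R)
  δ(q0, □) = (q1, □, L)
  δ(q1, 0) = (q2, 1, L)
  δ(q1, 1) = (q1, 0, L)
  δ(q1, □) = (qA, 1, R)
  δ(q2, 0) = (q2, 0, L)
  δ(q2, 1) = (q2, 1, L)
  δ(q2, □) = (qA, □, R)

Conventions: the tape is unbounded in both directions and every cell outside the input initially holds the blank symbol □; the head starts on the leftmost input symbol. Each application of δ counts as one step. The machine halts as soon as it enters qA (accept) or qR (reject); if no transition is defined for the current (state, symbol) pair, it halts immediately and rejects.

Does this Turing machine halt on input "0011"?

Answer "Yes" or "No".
Step 0: [q0]0011 (head at position 0)
Step 1: δ(q0, 0) = (q0, 0, R)  ⊢  0[q0]011 (head at position 1)
Step 2: δ(q0, 0) = (q0, 0, R)  ⊢  00[q0]11 (head at position 2)
Step 3: δ(q0, 1) = (q0, 1, R)  ⊢  001[q0]1 (head at position 3)
Step 4: δ(q0, 1) = (q0, 1, R)  ⊢  0011[q0]□ (head at position 4)
Step 5: δ(q0, □) = (q1, □, L)  ⊢  001[q1]1□ (head at position 3)
Step 6: δ(q1, 1) = (q1, 0, L)  ⊢  00[q1]10□ (head at position 2)
Step 7: δ(q1, 1) = (q1, 0, L)  ⊢  0[q1]000□ (head at position 1)
Step 8: δ(q1, 0) = (q2, 1, L)  ⊢  [q2]0100□ (head at position 0)
Step 9: δ(q2, 0) = (q2, 0, L)  ⊢  [q2]□0100□ (head at position -1)
Step 10: δ(q2, □) = (qA, □, R)  ⊢  □[qA]0100□ (head at position 0)
The machine is in qA, so it halts and accepts.
It halts after 10 steps.

Final answer: Yes - halts after 10 steps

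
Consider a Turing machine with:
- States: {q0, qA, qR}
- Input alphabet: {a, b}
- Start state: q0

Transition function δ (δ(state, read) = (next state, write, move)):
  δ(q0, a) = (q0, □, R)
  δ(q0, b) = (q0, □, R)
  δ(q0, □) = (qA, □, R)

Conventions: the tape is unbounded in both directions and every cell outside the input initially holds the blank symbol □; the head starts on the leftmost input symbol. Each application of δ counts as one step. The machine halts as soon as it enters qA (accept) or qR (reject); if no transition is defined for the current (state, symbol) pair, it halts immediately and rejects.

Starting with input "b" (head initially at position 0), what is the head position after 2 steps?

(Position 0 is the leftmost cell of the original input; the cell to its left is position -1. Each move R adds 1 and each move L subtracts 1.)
Step 0: [q0]b (head at position 0)
Step 1: δ(q0, b) = (q0, □, R)  ⊢  □[q0]□ (head at position 1)
Step 2: δ(q0, □) = (qA, □, R)  ⊢  □□[qA]□ (head at position 2)
Head position after 2 steps: 2

Final answer: Position 2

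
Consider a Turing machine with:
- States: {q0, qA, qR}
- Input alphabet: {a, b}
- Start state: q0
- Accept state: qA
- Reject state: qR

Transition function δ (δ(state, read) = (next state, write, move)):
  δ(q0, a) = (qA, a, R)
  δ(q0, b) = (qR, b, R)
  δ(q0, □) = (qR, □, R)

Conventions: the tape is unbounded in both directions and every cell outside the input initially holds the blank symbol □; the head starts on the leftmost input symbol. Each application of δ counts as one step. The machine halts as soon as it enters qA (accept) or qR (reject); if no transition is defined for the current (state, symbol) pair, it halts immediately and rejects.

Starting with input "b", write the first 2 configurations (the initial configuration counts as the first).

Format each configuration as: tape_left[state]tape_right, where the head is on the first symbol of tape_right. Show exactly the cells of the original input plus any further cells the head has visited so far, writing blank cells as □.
Step 0: [q0]b (head at position 0)
Step 1: δ(q0, b) = (qR, b, R)  ⊢  b[qR]□ (head at position 1)

Final answer: [q0]b ⊢ b[qR]□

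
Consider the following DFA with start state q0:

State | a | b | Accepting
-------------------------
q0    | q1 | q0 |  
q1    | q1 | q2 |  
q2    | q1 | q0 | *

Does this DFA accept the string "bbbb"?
Start in q0.
Read 'b': q0 → q0
Read 'b': q0 → q0
Read 'b': q0 → q0
Read 'b': q0 → q0
Final state q0 is not accepting, so the string is rejected.

Final answer: No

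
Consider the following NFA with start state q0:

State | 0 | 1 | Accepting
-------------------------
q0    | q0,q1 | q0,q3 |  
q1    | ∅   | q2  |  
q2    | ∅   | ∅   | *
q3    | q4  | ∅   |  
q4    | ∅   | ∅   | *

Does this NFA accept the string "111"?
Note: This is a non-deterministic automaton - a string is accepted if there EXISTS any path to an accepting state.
Track the set of states the NFA could be in: start {q0}
Read '1': {q0} → {q0, q3}
Read '1': {q0, q3} → {q0, q3}
Read '1': {q0, q3} → {q0, q3}
Final set {q0, q3} contains no accepting state → rejected.

Final answer: No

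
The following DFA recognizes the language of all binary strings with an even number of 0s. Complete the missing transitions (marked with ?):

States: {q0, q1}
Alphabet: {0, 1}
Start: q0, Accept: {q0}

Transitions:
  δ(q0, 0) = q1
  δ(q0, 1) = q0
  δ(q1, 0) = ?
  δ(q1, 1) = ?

What each state remembers (consistent with the given transitions and accept states):
  q0: an even number of 0s has been read so far
  q1: an odd number of 0s has been read so far
Filling in the missing entries:
  δ(q1, 0): in q1 (an odd number of 0s has been read so far), after reading 0 we have: an even number of 0s has been read so far → q0
  δ(q1, 1): in q1 (an odd number of 0s has been read so far), after reading 1 we have: an odd number of 0s has been read so far → q1

Final answer: δ(q1, 0) = q0; δ(q1, 1) = q1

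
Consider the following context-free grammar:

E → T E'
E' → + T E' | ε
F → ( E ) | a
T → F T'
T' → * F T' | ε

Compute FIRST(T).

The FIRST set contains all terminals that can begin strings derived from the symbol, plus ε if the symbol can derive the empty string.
FIRST(F): F → ( E ) contributes '(' and F → a contributes 'a', so FIRST(F) = {(, a}. F is not nullable.
FIRST(T): T → F T' begins with F, and F is not nullable, so FIRST(T) = FIRST(F) = {(, a}.

Final answer: {(, a}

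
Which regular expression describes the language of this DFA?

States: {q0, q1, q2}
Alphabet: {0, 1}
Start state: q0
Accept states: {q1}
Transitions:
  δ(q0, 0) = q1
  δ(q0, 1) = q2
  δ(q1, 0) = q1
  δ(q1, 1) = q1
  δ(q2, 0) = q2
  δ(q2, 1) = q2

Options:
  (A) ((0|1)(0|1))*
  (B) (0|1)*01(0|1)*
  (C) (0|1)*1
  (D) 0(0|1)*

Testing sample strings against the DFA:
  '10010' -> rejected
  '0010' -> accepted
  '00010' -> accepted
  '1010' -> rejected
Checking each option for a counterexample:
  (A) ((0|1)(0|1))*: ε is rejected by the DFA but matches the regex → eliminated
  (B) (0|1)*01(0|1)*: '0' is accepted by the DFA but does not match the regex → eliminated
  (C) (0|1)*1: '0' is accepted by the DFA but does not match the regex → eliminated
  (D) 0(0|1)*: agrees with the DFA on all strings of length ≤ 4
Only (D) 0(0|1)* is consistent with the DFA.

Final answer: (D) 0(0|1)*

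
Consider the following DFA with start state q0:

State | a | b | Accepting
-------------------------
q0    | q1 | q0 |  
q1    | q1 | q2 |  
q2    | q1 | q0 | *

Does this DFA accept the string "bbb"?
Start in q0.
Read 'b': q0 → q0
Read 'b': q0 → q0
Read 'b': q0 → q0
Final state q0 is not accepting, so the string is rejected.

Final answer: No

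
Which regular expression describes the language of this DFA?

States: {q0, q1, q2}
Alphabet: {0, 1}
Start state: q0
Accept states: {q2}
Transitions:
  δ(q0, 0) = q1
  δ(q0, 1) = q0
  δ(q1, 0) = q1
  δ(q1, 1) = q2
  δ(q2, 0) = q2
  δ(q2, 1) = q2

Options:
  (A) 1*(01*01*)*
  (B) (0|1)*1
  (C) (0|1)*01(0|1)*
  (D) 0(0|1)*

Testing sample strings against the DFA:
  '11' -> rejected
  '11011' -> accepted
  '0100' -> accepted
  '11' -> rejected
Checking each option for a counterexample:
  (A) 1*(01*01*)*: ε is rejected by the DFA but matches the regex → eliminated
  (B) (0|1)*1: '1' is rejected by the DFA but matches the regex → eliminated
  (C) (0|1)*01(0|1)*: agrees with the DFA on all strings of length ≤ 4
  (D) 0(0|1)*: '0' is rejected by the DFA but matches the regex → eliminated
Only (C) (0|1)*01(0|1)* is consistent with the DFA.

Final answer: (C) (0|1)*01(0|1)*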